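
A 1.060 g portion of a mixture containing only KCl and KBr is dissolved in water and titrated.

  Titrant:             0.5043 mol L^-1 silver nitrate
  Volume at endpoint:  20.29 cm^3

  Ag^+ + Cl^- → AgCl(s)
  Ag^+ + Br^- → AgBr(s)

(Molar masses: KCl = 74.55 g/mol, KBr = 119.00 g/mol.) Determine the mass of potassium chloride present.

0.2644 g

n(AgNO3) = 0.02029 × 0.5043 = 0.01023 mol
Let x = n(KCl), y = n(KBr).
Titrant: 1x + 1y = 0.01023;  mass: 74.55x + 119.00y = 1.060
Solving, x = 3.546 × 10^-3 mol, y = 6.686 × 10^-3 mol
mass of KCl = 3.546 × 10^-3 × 74.55 = 0.2644 g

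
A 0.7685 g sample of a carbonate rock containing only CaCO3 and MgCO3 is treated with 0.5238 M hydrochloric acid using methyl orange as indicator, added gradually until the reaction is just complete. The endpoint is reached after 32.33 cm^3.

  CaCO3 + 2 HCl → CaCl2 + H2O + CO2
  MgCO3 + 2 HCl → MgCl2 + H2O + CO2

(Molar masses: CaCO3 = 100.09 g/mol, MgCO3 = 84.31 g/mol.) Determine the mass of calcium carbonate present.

0.3465 g

n(HCl) = 0.03233 × 0.5238 = 0.01693 mol
Let x = n(CaCO3), y = n(MgCO3).
Titrant: 2x + 2y = 0.01693;  mass: 100.09x + 84.31y = 0.7685
Solving, x = 3.462 × 10^-3 mol, y = 5.005 × 10^-3 mol
mass of CaCO3 = 3.462 × 10^-3 × 100.09 = 0.3465 g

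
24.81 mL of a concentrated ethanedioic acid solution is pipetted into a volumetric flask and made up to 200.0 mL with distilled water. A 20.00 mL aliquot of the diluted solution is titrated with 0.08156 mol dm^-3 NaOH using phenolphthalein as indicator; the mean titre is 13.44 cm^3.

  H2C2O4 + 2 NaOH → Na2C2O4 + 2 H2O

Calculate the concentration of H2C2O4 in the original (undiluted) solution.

n(NaOH) = 0.01344 × 0.08156 = 1.096 × 10^-3 mol
From the 1:2 ratio, n(H2C2O4) in the aliquot = 1/2 × 1.096 × 10^-3 = 5.481 × 10^-4 mol
[H2C2O4]_dilute = 5.481 × 10^-4 / 0.02000 = 0.02740 mol/L
Dilution factor = 200.0 / 24.81 = 8.061
[H2C2O4]_stock = 0.02740 × 8.061 = 0.2209 mol/L

0.2209 mol/L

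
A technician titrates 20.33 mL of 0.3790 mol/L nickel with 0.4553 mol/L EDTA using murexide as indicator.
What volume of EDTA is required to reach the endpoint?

16.92 mL

Ni^2+ + EDTA^4- → [Ni(EDTA)]^2-
n(Ni2+) = 0.02033 L × 0.3790 mol/L = 7.705 × 10^-3 mol
n(EDTA) = 7.705 × 10^-3 mol (1:1 stoichiometry)
V(EDTA) = 7.705 × 10^-3 mol / 0.4553 mol/L = 0.01692 L = 16.92 mL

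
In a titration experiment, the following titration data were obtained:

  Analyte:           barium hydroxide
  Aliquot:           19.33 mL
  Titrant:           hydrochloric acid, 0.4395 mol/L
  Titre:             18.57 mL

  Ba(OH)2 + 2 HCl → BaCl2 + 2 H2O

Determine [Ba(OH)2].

n(HCl) = 0.01857 L × 0.4395 mol/L = 8.162 × 10^-3 mol
From the 1:2 mole ratio, n(Ba(OH)2) = 1/2 × 8.162 × 10^-3 = 4.081 × 10^-3 mol
[Ba(OH)2] = 4.081 × 10^-3 mol / 0.01933 L = 0.2111 mol/L

0.2111 mol/L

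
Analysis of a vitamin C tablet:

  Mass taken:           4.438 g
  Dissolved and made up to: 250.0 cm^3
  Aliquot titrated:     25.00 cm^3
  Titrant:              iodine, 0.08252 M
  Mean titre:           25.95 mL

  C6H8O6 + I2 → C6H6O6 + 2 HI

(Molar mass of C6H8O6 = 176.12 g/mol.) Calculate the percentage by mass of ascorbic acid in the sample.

n(I2) per titration = 0.02595 × 0.08252 = 2.141 × 10^-3 mol
n(C6H8O6) in each aliquot = 2.141 × 10^-3 mol (1:1 ratio)
n(C6H8O6) in the whole flask = 2.141 × 10^-3 × 250.0/25.00 = 0.02141 mol
mass of C6H8O6 = 0.02141 × 176.12 = 3.771 g
% C6H8O6 = 3.771 / 4.438 × 100 = 84.98 %

84.98 %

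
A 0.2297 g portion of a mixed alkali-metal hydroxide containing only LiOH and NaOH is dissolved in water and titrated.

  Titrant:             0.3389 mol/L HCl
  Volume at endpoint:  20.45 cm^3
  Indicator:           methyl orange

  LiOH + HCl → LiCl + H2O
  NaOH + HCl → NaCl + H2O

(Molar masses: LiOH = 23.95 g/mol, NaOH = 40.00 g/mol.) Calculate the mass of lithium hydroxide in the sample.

n(HCl) = 0.02045 × 0.3389 = 6.931 × 10^-3 mol
Let x = n(LiOH), y = n(NaOH).
Titrant: 1x + 1y = 6.931 × 10^-3;  mass: 23.95x + 40.00y = 0.2297
Solving, x = 2.961 × 10^-3 mol, y = 3.970 × 10^-3 mol
mass of LiOH = 2.961 × 10^-3 × 23.95 = 0.07091 g

0.07091 g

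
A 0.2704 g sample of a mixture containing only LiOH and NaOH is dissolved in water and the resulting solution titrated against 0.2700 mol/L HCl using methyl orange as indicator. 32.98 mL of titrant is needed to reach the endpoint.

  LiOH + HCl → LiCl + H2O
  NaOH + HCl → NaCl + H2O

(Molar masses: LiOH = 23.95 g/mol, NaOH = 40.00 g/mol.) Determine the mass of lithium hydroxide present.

0.1280 g

n(HCl) = 0.03298 × 0.2700 = 8.905 × 10^-3 mol
Let x = n(LiOH), y = n(NaOH).
Titrant: 1x + 1y = 8.905 × 10^-3;  mass: 23.95x + 40.00y = 0.2704
Solving, x = 5.345 × 10^-3 mol, y = 3.560 × 10^-3 mol
mass of LiOH = 5.345 × 10^-3 × 23.95 = 0.1280 g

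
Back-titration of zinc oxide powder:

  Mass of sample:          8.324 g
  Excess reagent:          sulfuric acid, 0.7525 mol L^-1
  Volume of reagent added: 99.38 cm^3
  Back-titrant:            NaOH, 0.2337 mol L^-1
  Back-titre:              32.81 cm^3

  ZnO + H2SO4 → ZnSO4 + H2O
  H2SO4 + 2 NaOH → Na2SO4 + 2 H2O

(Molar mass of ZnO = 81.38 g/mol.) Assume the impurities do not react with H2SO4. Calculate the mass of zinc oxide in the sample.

n(H2SO4) added = 0.09938 × 0.7525 = 0.07478 mol
n(NaOH) used in back-titration = 0.03281 × 0.2337 = 7.668 × 10^-3 mol
From the 1:2 ratio, n(H2SO4) left over = 1/2 × 7.668 × 10^-3 = 3.834 × 10^-3 mol
n(H2SO4) consumed by analyte = 0.07478 − 3.834 × 10^-3 = 0.07095 mol
n(ZnO) = 0.07095 mol (1:1 ratio)
mass of ZnO = 0.07095 × 81.38 = 5.774 g

5.774 g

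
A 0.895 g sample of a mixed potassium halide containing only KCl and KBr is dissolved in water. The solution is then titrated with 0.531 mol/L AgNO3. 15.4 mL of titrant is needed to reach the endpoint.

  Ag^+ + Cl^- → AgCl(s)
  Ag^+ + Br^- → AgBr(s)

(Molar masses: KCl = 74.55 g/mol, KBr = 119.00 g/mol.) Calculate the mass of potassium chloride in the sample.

n(AgNO3) = 0.0154 × 0.531 = 8.18 × 10^-3 mol
Let x = n(KCl), y = n(KBr).
Titrant: 1x + 1y = 8.18 × 10^-3;  mass: 74.55x + 119.00y = 0.895
Solving, x = 1.76 × 10^-3 mol, y = 6.42 × 10^-3 mol
mass of KCl = 1.76 × 10^-3 × 74.55 = 0.131 g

0.131 g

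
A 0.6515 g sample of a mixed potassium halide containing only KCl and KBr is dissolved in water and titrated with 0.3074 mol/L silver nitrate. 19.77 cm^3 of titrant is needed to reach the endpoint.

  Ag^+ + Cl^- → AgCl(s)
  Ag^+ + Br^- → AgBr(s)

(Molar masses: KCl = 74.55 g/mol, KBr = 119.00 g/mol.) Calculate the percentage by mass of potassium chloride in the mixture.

n(AgNO3) = 0.01977 × 0.3074 = 6.077 × 10^-3 mol
Let x = n(KCl), y = n(KBr).
Titrant: 1x + 1y = 6.077 × 10^-3;  mass: 74.55x + 119.00y = 0.6515
Solving, x = 1.613 × 10^-3 mol, y = 4.464 × 10^-3 mol
mass of KCl = 1.613 × 10^-3 × 74.55 = 0.1203 g
% KCl = 0.1203 / 0.6515 × 100 = 18.46 %

18.46 %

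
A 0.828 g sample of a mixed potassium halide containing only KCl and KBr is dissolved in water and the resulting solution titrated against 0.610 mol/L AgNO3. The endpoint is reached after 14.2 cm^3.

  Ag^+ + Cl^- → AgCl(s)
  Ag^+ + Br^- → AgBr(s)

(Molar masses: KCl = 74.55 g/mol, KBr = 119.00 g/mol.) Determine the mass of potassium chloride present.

n(AgNO3) = 0.0142 × 0.610 = 8.66 × 10^-3 mol
Let x = n(KCl), y = n(KBr).
Titrant: 1x + 1y = 8.66 × 10^-3;  mass: 74.55x + 119.00y = 0.828
Solving, x = 4.56 × 10^-3 mol, y = 4.10 × 10^-3 mol
mass of KCl = 4.56 × 10^-3 × 74.55 = 0.340 g

0.340 g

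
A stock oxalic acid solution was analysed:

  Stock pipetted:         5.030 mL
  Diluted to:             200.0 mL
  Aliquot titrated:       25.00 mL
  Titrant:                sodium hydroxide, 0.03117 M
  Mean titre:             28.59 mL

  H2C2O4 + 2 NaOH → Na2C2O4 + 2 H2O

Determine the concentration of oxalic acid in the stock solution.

0.7087 M

n(NaOH) = 0.02859 × 0.03117 = 8.912 × 10^-4 mol
From the 1:2 ratio, n(H2C2O4) in the aliquot = 1/2 × 8.912 × 10^-4 = 4.456 × 10^-4 mol
[H2C2O4]_dilute = 4.456 × 10^-4 / 0.02500 = 0.01782 mol/L
Dilution factor = 200.0 / 5.030 = 39.76
[H2C2O4]_stock = 0.01782 × 39.76 = 0.7087 mol/L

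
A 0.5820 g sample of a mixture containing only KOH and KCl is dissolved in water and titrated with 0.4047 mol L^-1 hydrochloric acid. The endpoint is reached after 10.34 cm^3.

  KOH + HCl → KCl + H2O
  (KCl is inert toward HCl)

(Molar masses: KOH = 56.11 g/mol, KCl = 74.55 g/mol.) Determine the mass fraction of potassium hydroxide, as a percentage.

40.34 %

n(HCl) = 0.01034 × 0.4047 = 4.185 × 10^-3 mol
Let x = n(KOH), y = n(KCl).
Titrant: 1x = 4.185 × 10^-3;  mass: 56.11x + 74.55y = 0.5820
Solving, x = 4.185 × 10^-3 mol, y = 4.657 × 10^-3 mol
mass of KOH = 4.185 × 10^-3 × 56.11 = 0.2348 g
% KOH = 0.2348 / 0.5820 × 100 = 40.34 %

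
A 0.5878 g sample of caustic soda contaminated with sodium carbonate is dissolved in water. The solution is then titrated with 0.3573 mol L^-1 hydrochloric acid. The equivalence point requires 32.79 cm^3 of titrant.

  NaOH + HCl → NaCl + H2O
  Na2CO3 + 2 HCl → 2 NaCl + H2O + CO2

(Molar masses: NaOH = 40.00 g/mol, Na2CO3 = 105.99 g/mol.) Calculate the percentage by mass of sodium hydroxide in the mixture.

n(HCl) = 0.03279 × 0.3573 = 0.01172 mol
Let x = n(NaOH), y = n(Na2CO3).
Titrant: 1x + 2y = 0.01172;  mass: 40.00x + 105.99y = 0.5878
Solving, x = 2.546 × 10^-3 mol, y = 4.585 × 10^-3 mol
mass of NaOH = 2.546 × 10^-3 × 40.00 = 0.1018 g
% NaOH = 0.1018 / 0.5878 × 100 = 17.32 %

17.32 %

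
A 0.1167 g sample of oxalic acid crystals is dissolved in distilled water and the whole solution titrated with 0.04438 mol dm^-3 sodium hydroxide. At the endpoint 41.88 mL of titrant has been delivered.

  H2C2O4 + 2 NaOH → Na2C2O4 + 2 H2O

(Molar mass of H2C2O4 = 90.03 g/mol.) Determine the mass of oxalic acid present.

n(NaOH) = 0.04188 L × 0.04438 mol/L = 1.859 × 10^-3 mol
From the 1:2 ratio, n(H2C2O4) = 1/2 × 1.859 × 10^-3 = 9.293 × 10^-4 mol
mass of H2C2O4 = 9.293 × 10^-4 × 90.03 g/mol = 0.08367 g

0.08367 g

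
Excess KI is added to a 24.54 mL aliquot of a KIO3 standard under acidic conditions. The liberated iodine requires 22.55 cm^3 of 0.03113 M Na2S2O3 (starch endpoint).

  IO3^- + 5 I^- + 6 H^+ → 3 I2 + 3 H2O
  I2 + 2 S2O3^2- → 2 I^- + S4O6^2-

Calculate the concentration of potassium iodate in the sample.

0.004768 M

n(S2O3^2-) = 0.02255 × 0.03113 = 7.020 × 10^-4 mol
n(I2) = n(S2O3^2-)/2 = 3.510 × 10^-4 mol
From the 1:3 ratio, n(IO3^-) in the aliquot = 1/3 × 3.510 × 10^-4 = 1.170 × 10^-4 mol
[IO3^-] = 1.170 × 10^-4 / 0.02454 = 0.004768 mol/L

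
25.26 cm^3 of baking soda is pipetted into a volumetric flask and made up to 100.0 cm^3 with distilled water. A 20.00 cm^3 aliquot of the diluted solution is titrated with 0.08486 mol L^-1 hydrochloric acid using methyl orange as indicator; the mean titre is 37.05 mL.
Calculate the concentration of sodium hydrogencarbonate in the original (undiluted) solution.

0.6223 mol/L

NaHCO3 + HCl → NaCl + H2O + CO2
n(HCl) = 0.03705 × 0.08486 = 3.144 × 10^-3 mol
n(NaHCO3) in the aliquot = 3.144 × 10^-3 mol (1:1 ratio)
[NaHCO3]_dilute = 3.144 × 10^-3 / 0.02000 = 0.1572 mol/L
Dilution factor = 100.0 / 25.26 = 3.959
[NaHCO3]_stock = 0.1572 × 3.959 = 0.6223 mol/L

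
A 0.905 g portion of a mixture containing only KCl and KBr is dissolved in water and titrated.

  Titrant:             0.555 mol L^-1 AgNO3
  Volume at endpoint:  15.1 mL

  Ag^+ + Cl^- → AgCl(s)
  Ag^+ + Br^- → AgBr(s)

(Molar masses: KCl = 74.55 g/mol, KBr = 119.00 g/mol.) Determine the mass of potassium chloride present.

0.155 g

n(AgNO3) = 0.0151 × 0.555 = 8.38 × 10^-3 mol
Let x = n(KCl), y = n(KBr).
Titrant: 1x + 1y = 8.38 × 10^-3;  mass: 74.55x + 119.00y = 0.905
Solving, x = 2.08 × 10^-3 mol, y = 6.30 × 10^-3 mol
mass of KCl = 2.08 × 10^-3 × 74.55 = 0.155 g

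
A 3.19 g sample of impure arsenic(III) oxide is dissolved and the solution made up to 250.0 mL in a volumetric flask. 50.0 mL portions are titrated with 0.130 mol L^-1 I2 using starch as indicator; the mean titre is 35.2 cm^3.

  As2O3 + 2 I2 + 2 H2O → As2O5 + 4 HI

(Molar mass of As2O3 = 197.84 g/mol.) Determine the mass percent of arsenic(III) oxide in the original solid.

70.9 %

n(I2) per titration = 0.0352 × 0.130 = 4.58 × 10^-3 mol
From the 1:2 ratio, n(As2O3) in each aliquot = 1/2 × 4.58 × 10^-3 = 2.29 × 10^-3 mol
n(As2O3) in the whole flask = 2.29 × 10^-3 × 250.0/50.0 = 0.0114 mol
mass of As2O3 = 0.0114 × 197.84 = 2.26 g
% As2O3 = 2.26 / 3.19 × 100 = 70.9 %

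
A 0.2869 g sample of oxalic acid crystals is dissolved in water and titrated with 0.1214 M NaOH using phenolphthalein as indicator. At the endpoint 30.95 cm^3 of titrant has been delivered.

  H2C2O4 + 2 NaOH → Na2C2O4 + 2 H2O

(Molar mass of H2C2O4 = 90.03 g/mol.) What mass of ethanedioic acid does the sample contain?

n(NaOH) = 0.03095 L × 0.1214 mol/L = 3.757 × 10^-3 mol
From the 1:2 ratio, n(H2C2O4) = 1/2 × 3.757 × 10^-3 = 1.879 × 10^-3 mol
mass of H2C2O4 = 1.879 × 10^-3 × 90.03 g/mol = 0.1691 g

0.1691 g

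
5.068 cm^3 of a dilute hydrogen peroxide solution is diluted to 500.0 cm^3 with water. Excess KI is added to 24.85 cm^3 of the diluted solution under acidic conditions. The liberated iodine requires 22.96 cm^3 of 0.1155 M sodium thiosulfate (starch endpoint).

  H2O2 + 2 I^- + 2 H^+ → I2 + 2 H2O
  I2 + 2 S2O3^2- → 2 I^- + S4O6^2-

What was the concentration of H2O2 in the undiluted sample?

5.264 M

n(S2O3^2-) = 0.02296 × 0.1155 = 2.652 × 10^-3 mol
n(I2) = n(S2O3^2-)/2 = 1.326 × 10^-3 mol
n(H2O2) in the aliquot = 1.326 × 10^-3 mol (1:1 ratio)
[H2O2]_dilute = 1.326 × 10^-3 / 0.02485 = 0.05336 mol/L
[H2O2]_original = 0.05336 × 500.0/5.068 = 5.264 mol/L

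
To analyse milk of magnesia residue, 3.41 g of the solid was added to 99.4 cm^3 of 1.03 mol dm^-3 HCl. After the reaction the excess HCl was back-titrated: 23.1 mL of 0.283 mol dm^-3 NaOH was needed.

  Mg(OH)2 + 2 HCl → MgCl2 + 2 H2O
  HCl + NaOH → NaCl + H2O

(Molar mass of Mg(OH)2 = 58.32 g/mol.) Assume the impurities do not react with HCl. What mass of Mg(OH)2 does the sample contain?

n(HCl) added = 0.0994 × 1.03 = 0.102 mol
n(NaOH) used in back-titration = 0.0231 × 0.283 = 6.54 × 10^-3 mol
n(HCl) left over = 6.54 × 10^-3 mol (1:1 ratio)
n(HCl) consumed by analyte = 0.102 − 6.54 × 10^-3 = 0.0958 mol
From the 1:2 ratio, n(Mg(OH)2) = 1/2 × 0.0958 = 0.0479 mol
mass of Mg(OH)2 = 0.0479 × 58.32 = 2.79 g

2.79 g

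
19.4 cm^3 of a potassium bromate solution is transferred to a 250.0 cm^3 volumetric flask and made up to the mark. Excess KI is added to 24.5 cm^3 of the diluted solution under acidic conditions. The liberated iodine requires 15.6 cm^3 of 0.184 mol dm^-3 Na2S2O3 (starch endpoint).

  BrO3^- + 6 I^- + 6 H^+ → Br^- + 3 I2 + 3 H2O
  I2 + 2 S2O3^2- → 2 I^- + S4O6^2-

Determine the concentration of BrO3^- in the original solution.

0.252 mol/L

n(S2O3^2-) = 0.0156 × 0.184 = 2.87 × 10^-3 mol
n(I2) = n(S2O3^2-)/2 = 1.44 × 10^-3 mol
From the 1:3 ratio, n(BrO3^-) in the aliquot = 1/3 × 1.44 × 10^-3 = 4.78 × 10^-4 mol
[BrO3^-]_dilute = 4.78 × 10^-4 / 0.0245 = 0.0195 mol/L
[BrO3^-]_original = 0.0195 × 250.0/19.4 = 0.252 mol/L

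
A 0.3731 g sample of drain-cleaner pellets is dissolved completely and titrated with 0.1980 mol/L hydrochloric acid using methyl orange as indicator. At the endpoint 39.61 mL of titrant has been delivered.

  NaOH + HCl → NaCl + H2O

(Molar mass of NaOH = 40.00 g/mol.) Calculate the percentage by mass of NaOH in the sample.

84.08 %

n(HCl) = 0.03961 L × 0.1980 mol/L = 7.843 × 10^-3 mol
n(NaOH) = 7.843 × 10^-3 mol (1:1 ratio)
mass of NaOH = 7.843 × 10^-3 × 40.00 g/mol = 0.3137 g
% NaOH = 0.3137 / 0.3731 × 100 = 84.08 %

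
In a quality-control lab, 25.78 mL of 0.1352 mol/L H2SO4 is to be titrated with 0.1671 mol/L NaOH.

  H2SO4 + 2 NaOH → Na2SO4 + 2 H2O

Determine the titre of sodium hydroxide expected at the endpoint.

n(H2SO4) = 0.02578 L × 0.1352 mol/L = 3.485 × 10^-3 mol
From the 2:1 stoichiometry, n(NaOH) = 2/1 × 3.485 × 10^-3 = 6.971 × 10^-3 mol
V(NaOH) = 6.971 × 10^-3 mol / 0.1671 mol/L = 0.04172 L = 41.72 mL

41.72 mL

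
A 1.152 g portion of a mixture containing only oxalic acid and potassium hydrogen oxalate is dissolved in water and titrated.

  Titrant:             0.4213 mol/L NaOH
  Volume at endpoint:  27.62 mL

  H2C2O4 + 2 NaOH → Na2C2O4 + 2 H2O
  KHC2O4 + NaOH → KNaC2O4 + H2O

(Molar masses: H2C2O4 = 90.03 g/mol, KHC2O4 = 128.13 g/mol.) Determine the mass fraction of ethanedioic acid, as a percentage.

15.94 %

n(NaOH) = 0.02762 × 0.4213 = 0.01164 mol
Let x = n(H2C2O4), y = n(KHC2O4).
Titrant: 2x + 1y = 0.01164;  mass: 90.03x + 128.13y = 1.152
Solving, x = 2.039 × 10^-3 mol, y = 7.558 × 10^-3 mol
mass of H2C2O4 = 2.039 × 10^-3 × 90.03 = 0.1836 g
% H2C2O4 = 0.1836 / 1.152 × 100 = 15.94 %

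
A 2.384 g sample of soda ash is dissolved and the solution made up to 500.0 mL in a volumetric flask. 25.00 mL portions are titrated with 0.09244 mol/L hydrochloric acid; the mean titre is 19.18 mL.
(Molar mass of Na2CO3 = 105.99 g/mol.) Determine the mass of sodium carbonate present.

1.879 g

Na2CO3 + 2 HCl → 2 NaCl + H2O + CO2
n(HCl) per titration = 0.01918 × 0.09244 = 1.773 × 10^-3 mol
From the 1:2 ratio, n(Na2CO3) in each aliquot = 1/2 × 1.773 × 10^-3 = 8.865 × 10^-4 mol
n(Na2CO3) in the whole flask = 8.865 × 10^-4 × 500.0/25.00 = 0.01773 mol
mass of Na2CO3 = 0.01773 × 105.99 = 1.879 g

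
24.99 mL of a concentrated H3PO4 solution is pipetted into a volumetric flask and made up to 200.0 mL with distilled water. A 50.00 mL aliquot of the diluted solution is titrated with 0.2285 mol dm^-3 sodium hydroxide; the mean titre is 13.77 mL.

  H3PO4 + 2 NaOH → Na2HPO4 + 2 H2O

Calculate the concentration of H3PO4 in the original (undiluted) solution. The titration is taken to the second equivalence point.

n(NaOH) = 0.01377 × 0.2285 = 3.146 × 10^-3 mol
From the 1:2 ratio, n(H3PO4) in the aliquot = 1/2 × 3.146 × 10^-3 = 1.573 × 10^-3 mol
[H3PO4]_dilute = 1.573 × 10^-3 / 0.05000 = 0.03146 mol/L
Dilution factor = 200.0 / 24.99 = 8.003
[H3PO4]_stock = 0.03146 × 8.003 = 0.2518 mol/L

0.2518 mol/L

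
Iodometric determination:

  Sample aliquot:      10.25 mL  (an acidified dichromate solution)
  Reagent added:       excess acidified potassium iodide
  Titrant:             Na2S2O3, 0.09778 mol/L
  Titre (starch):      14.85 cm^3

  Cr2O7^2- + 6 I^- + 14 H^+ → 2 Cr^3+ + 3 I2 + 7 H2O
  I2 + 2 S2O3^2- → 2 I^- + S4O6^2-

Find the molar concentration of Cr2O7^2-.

0.02361 mol/L

n(S2O3^2-) = 0.01485 × 0.09778 = 1.452 × 10^-3 mol
n(I2) = n(S2O3^2-)/2 = 7.260 × 10^-4 mol
From the 1:3 ratio, n(Cr2O7^2-) in the aliquot = 1/3 × 7.260 × 10^-4 = 2.420 × 10^-4 mol
[Cr2O7^2-] = 2.420 × 10^-4 / 0.01025 = 0.02361 mol/L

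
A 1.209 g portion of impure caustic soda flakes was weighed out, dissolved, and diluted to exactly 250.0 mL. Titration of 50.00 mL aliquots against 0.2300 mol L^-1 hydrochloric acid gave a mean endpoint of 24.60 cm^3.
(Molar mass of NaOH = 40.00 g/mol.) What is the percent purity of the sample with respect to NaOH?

NaOH + HCl → NaCl + H2O
n(HCl) per titration = 0.02460 × 0.2300 = 5.658 × 10^-3 mol
n(NaOH) in each aliquot = 5.658 × 10^-3 mol (1:1 ratio)
n(NaOH) in the whole flask = 5.658 × 10^-3 × 250.0/50.00 = 0.02829 mol
mass of NaOH = 0.02829 × 40.00 = 1.132 g
% NaOH = 1.132 / 1.209 × 100 = 93.60 %

93.60 %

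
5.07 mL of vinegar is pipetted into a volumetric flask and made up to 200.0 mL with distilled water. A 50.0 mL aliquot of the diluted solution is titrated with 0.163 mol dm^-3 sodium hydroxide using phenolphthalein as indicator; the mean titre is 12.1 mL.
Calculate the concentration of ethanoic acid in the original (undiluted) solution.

CH3COOH + NaOH → CH3COONa + H2O
n(NaOH) = 0.0121 × 0.163 = 1.97 × 10^-3 mol
n(CH3COOH) in the aliquot = 1.97 × 10^-3 mol (1:1 ratio)
[CH3COOH]_dilute = 1.97 × 10^-3 / 0.0500 = 0.0394 mol/L
Dilution factor = 200.0 / 5.07 = 39.45
[CH3COOH]_stock = 0.0394 × 39.45 = 1.56 mol/L

1.56 mol/L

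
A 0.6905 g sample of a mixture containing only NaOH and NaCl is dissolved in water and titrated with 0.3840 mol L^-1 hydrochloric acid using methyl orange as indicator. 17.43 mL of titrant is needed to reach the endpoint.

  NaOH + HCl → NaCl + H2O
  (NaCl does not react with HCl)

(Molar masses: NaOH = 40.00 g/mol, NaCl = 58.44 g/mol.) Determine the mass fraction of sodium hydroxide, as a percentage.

38.77 %

n(HCl) = 0.01743 × 0.3840 = 6.693 × 10^-3 mol
Let x = n(NaOH), y = n(NaCl).
Titrant: 1x = 6.693 × 10^-3;  mass: 40.00x + 58.44y = 0.6905
Solving, x = 6.693 × 10^-3 mol, y = 7.234 × 10^-3 mol
mass of NaOH = 6.693 × 10^-3 × 40.00 = 0.2677 g
% NaOH = 0.2677 / 0.6905 × 100 = 38.77 %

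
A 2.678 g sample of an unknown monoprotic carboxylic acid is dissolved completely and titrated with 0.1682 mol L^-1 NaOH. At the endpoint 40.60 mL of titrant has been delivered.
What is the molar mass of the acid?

n(NaOH) = 0.04060 L × 0.1682 mol/L = 6.829 × 10^-3 mol
n(HA) = 6.829 × 10^-3 mol (1:1 ratio)
M = m / n = 2.678 g / 6.829 × 10^-3 mol = 392.2 g/mol

392.2 g/mol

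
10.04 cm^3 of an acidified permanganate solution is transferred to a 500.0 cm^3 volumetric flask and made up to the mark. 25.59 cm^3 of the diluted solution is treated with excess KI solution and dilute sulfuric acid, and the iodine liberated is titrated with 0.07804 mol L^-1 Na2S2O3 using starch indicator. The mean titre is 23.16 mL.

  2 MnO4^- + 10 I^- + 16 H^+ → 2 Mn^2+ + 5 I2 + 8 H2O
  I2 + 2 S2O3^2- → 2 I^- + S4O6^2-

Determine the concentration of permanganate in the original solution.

n(S2O3^2-) = 0.02316 × 0.07804 = 1.807 × 10^-3 mol
n(I2) = n(S2O3^2-)/2 = 9.037 × 10^-4 mol
From the 2:5 ratio, n(MnO4^-) in the aliquot = 2/5 × 9.037 × 10^-4 = 3.615 × 10^-4 mol
[MnO4^-]_dilute = 3.615 × 10^-4 / 0.02559 = 0.01413 mol/L
[MnO4^-]_original = 0.01413 × 500.0/10.04 = 0.7035 mol/L

0.7035 mol/L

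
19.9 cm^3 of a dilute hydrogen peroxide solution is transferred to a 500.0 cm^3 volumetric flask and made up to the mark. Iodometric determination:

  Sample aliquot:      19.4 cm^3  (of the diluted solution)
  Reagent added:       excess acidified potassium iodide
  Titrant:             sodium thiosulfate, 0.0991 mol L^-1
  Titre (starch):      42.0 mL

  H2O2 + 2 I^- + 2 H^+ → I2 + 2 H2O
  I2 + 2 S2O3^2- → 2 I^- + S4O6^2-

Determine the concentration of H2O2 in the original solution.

2.70 mol/L

n(S2O3^2-) = 0.0420 × 0.0991 = 4.16 × 10^-3 mol
n(I2) = n(S2O3^2-)/2 = 2.08 × 10^-3 mol
n(H2O2) in the aliquot = 2.08 × 10^-3 mol (1:1 ratio)
[H2O2]_dilute = 2.08 × 10^-3 / 0.0194 = 0.107 mol/L
[H2O2]_original = 0.107 × 500.0/19.9 = 2.70 mol/L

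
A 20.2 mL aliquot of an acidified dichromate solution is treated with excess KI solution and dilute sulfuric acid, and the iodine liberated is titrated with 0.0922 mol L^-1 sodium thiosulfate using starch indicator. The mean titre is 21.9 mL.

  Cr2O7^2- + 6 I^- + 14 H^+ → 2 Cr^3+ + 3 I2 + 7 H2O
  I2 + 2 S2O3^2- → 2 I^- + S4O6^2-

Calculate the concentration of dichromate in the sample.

0.0167 mol/L

n(S2O3^2-) = 0.0219 × 0.0922 = 2.02 × 10^-3 mol
n(I2) = n(S2O3^2-)/2 = 1.01 × 10^-3 mol
From the 1:3 ratio, n(Cr2O7^2-) in the aliquot = 1/3 × 1.01 × 10^-3 = 3.37 × 10^-4 mol
[Cr2O7^2-] = 3.37 × 10^-4 / 0.0202 = 0.0167 mol/L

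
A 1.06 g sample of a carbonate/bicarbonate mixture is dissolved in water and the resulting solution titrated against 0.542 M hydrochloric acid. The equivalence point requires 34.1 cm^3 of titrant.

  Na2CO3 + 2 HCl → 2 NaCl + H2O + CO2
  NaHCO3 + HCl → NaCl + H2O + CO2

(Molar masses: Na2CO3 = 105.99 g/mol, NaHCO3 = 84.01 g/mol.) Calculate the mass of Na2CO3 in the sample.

n(HCl) = 0.0341 × 0.542 = 0.0185 mol
Let x = n(Na2CO3), y = n(NaHCO3).
Titrant: 2x + 1y = 0.0185;  mass: 105.99x + 84.01y = 1.06
Solving, x = 7.94 × 10^-3 mol, y = 2.60 × 10^-3 mol
mass of Na2CO3 = 7.94 × 10^-3 × 105.99 = 0.842 g

0.842 g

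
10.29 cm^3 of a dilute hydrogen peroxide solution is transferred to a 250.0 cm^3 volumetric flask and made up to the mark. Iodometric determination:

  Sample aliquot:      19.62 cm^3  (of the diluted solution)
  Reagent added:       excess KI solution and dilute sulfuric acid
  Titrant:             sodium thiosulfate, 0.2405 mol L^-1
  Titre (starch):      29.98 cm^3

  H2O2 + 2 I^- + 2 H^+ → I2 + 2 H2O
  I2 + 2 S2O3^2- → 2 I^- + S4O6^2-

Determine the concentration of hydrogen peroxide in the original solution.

4.464 mol/L

n(S2O3^2-) = 0.02998 × 0.2405 = 7.210 × 10^-3 mol
n(I2) = n(S2O3^2-)/2 = 3.605 × 10^-3 mol
n(H2O2) in the aliquot = 3.605 × 10^-3 mol (1:1 ratio)
[H2O2]_dilute = 3.605 × 10^-3 / 0.01962 = 0.1837 mol/L
[H2O2]_original = 0.1837 × 250.0/10.29 = 4.464 mol/L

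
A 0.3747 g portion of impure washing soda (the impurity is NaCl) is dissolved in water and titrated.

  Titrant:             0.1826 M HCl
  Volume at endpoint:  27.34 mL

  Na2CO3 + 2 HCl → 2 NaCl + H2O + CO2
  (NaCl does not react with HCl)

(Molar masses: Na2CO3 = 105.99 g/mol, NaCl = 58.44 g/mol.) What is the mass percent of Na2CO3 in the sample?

n(HCl) = 0.02734 × 0.1826 = 4.992 × 10^-3 mol
Let x = n(Na2CO3), y = n(NaCl).
Titrant: 2x = 4.992 × 10^-3;  mass: 105.99x + 58.44y = 0.3747
Solving, x = 2.496 × 10^-3 mol, y = 1.885 × 10^-3 mol
mass of Na2CO3 = 2.496 × 10^-3 × 105.99 = 0.2646 g
% Na2CO3 = 0.2646 / 0.3747 × 100 = 70.61 %

70.61 %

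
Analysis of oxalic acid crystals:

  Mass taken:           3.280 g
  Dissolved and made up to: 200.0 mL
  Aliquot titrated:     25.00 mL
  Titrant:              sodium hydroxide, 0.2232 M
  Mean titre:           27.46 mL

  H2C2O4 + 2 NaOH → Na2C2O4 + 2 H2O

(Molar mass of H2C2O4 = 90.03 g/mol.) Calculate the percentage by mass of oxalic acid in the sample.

n(NaOH) per titration = 0.02746 × 0.2232 = 6.129 × 10^-3 mol
From the 1:2 ratio, n(H2C2O4) in each aliquot = 1/2 × 6.129 × 10^-3 = 3.065 × 10^-3 mol
n(H2C2O4) in the whole flask = 3.065 × 10^-3 × 200.0/25.00 = 0.02452 mol
mass of H2C2O4 = 0.02452 × 90.03 = 2.207 g
% H2C2O4 = 2.207 / 3.280 × 100 = 67.29 %

67.29 %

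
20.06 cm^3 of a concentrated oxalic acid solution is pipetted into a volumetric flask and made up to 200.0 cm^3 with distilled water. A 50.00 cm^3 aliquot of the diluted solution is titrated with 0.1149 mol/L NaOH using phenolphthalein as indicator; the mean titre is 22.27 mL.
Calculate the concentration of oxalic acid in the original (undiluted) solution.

H2C2O4 + 2 NaOH → Na2C2O4 + 2 H2O
n(NaOH) = 0.02227 × 0.1149 = 2.559 × 10^-3 mol
From the 1:2 ratio, n(H2C2O4) in the aliquot = 1/2 × 2.559 × 10^-3 = 1.279 × 10^-3 mol
[H2C2O4]_dilute = 1.279 × 10^-3 / 0.05000 = 0.02559 mol/L
Dilution factor = 200.0 / 20.06 = 9.970
[H2C2O4]_stock = 0.02559 × 9.970 = 0.2551 mol/L

0.2551 mol/L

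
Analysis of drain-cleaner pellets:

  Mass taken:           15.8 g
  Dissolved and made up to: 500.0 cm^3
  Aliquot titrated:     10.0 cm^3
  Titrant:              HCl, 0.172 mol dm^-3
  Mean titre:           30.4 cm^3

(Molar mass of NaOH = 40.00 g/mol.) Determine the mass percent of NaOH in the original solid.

NaOH + HCl → NaCl + H2O
n(HCl) per titration = 0.0304 × 0.172 = 5.23 × 10^-3 mol
n(NaOH) in each aliquot = 5.23 × 10^-3 mol (1:1 ratio)
n(NaOH) in the whole flask = 5.23 × 10^-3 × 500.0/10.0 = 0.261 mol
mass of NaOH = 0.261 × 40.00 = 10.5 g
% NaOH = 10.5 / 15.8 × 100 = 66.2 %

66.2 %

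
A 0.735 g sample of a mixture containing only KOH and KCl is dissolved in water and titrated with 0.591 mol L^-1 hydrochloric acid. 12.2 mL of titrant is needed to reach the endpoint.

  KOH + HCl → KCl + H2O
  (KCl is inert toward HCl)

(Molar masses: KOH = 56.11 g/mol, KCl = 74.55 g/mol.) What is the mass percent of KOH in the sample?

55.0 %

n(HCl) = 0.0122 × 0.591 = 7.21 × 10^-3 mol
Let x = n(KOH), y = n(KCl).
Titrant: 1x = 7.21 × 10^-3;  mass: 56.11x + 74.55y = 0.735
Solving, x = 7.21 × 10^-3 mol, y = 4.43 × 10^-3 mol
mass of KOH = 7.21 × 10^-3 × 56.11 = 0.405 g
% KOH = 0.405 / 0.735 × 100 = 55.0 %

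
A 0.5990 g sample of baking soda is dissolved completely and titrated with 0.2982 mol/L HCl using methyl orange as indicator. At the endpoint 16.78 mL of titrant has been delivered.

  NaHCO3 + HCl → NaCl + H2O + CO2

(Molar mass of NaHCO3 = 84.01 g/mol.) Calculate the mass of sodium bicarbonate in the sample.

n(HCl) = 0.01678 L × 0.2982 mol/L = 5.004 × 10^-3 mol
n(NaHCO3) = 5.004 × 10^-3 mol (1:1 ratio)
mass of NaHCO3 = 5.004 × 10^-3 × 84.01 g/mol = 0.4204 g

0.4204 g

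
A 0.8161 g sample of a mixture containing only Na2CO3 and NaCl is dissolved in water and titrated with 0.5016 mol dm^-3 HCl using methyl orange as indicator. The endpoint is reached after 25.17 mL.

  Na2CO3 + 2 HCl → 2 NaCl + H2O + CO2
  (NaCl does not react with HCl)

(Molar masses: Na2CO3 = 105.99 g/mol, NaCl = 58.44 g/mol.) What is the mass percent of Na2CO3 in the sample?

81.98 %

n(HCl) = 0.02517 × 0.5016 = 0.01263 mol
Let x = n(Na2CO3), y = n(NaCl).
Titrant: 2x = 0.01263;  mass: 105.99x + 58.44y = 0.8161
Solving, x = 6.313 × 10^-3 mol, y = 2.516 × 10^-3 mol
mass of Na2CO3 = 6.313 × 10^-3 × 105.99 = 0.6691 g
% Na2CO3 = 0.6691 / 0.8161 × 100 = 81.98 %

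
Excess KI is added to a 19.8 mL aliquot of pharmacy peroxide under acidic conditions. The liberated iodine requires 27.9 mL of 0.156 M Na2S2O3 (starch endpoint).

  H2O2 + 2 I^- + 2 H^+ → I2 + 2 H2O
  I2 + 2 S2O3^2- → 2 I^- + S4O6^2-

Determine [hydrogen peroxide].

n(S2O3^2-) = 0.0279 × 0.156 = 4.35 × 10^-3 mol
n(I2) = n(S2O3^2-)/2 = 2.18 × 10^-3 mol
n(H2O2) in the aliquot = 2.18 × 10^-3 mol (1:1 ratio)
[H2O2] = 2.18 × 10^-3 / 0.0198 = 0.110 mol/L

0.110 M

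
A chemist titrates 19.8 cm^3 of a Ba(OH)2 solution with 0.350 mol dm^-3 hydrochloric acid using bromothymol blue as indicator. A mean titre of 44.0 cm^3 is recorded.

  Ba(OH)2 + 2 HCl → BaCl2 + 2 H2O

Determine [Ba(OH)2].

n(HCl) = 0.0440 L × 0.350 mol/L = 0.0154 mol
From the 1:2 mole ratio, n(Ba(OH)2) = 1/2 × 0.0154 = 7.70 × 10^-3 mol
[Ba(OH)2] = 7.70 × 10^-3 mol / 0.0198 L = 0.389 mol/L

0.389 mol/L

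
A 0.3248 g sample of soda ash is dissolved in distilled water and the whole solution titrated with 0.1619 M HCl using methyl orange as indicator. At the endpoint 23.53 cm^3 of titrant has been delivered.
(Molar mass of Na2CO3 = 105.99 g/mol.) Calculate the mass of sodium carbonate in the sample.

0.2019 g

Na2CO3 + 2 HCl → 2 NaCl + H2O + CO2
n(HCl) = 0.02353 L × 0.1619 mol/L = 3.810 × 10^-3 mol
From the 1:2 ratio, n(Na2CO3) = 1/2 × 3.810 × 10^-3 = 1.905 × 10^-3 mol
mass of Na2CO3 = 1.905 × 10^-3 × 105.99 g/mol = 0.2019 g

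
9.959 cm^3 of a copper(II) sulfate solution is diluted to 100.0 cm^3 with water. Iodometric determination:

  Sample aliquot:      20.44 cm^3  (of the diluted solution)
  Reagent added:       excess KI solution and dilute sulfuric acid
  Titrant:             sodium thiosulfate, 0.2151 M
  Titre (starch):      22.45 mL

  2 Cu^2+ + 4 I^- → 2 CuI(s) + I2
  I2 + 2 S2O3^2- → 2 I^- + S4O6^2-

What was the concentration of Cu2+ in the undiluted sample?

2.372 M

n(S2O3^2-) = 0.02245 × 0.2151 = 4.829 × 10^-3 mol
n(I2) = n(S2O3^2-)/2 = 2.414 × 10^-3 mol
From the 2:1 ratio, n(Cu2+) in the aliquot = 2/1 × 2.414 × 10^-3 = 4.829 × 10^-3 mol
[Cu2+]_dilute = 4.829 × 10^-3 / 0.02044 = 0.2363 mol/L
[Cu2+]_original = 0.2363 × 100.0/9.959 = 2.372 mol/L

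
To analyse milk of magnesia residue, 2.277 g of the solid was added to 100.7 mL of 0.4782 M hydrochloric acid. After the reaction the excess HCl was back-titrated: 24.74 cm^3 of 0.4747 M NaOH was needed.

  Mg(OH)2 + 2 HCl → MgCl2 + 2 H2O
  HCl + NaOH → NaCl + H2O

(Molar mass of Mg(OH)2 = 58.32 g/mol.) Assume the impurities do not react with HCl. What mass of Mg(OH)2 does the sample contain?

n(HCl) added = 0.1007 × 0.4782 = 0.04815 mol
n(NaOH) used in back-titration = 0.02474 × 0.4747 = 0.01174 mol
n(HCl) left over = 0.01174 mol (1:1 ratio)
n(HCl) consumed by analyte = 0.04815 − 0.01174 = 0.03641 mol
From the 1:2 ratio, n(Mg(OH)2) = 1/2 × 0.03641 = 0.01821 mol
mass of Mg(OH)2 = 0.01821 × 58.32 = 1.062 g

1.062 g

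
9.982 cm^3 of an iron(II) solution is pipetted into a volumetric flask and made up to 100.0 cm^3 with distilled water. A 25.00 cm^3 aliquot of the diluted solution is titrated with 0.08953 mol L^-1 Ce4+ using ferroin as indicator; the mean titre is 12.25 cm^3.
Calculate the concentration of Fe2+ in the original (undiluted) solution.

Ce^4+ + Fe^2+ → Ce^3+ + Fe^3+
n(Ce4+) = 0.01225 × 0.08953 = 1.097 × 10^-3 mol
n(Fe2+) in the aliquot = 1.097 × 10^-3 mol (1:1 ratio)
[Fe2+]_dilute = 1.097 × 10^-3 / 0.02500 = 0.04387 mol/L
Dilution factor = 100.0 / 9.982 = 10.02
[Fe2+]_stock = 0.04387 × 10.02 = 0.4395 mol/L

0.4395 mol/L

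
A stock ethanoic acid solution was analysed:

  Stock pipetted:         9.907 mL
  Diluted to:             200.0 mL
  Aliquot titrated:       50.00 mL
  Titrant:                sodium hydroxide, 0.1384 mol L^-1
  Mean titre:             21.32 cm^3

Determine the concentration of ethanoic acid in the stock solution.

1.191 mol/L

CH3COOH + NaOH → CH3COONa + H2O
n(NaOH) = 0.02132 × 0.1384 = 2.951 × 10^-3 mol
n(CH3COOH) in the aliquot = 2.951 × 10^-3 mol (1:1 ratio)
[CH3COOH]_dilute = 2.951 × 10^-3 / 0.05000 = 0.05901 mol/L
Dilution factor = 200.0 / 9.907 = 20.19
[CH3COOH]_stock = 0.05901 × 20.19 = 1.191 mol/L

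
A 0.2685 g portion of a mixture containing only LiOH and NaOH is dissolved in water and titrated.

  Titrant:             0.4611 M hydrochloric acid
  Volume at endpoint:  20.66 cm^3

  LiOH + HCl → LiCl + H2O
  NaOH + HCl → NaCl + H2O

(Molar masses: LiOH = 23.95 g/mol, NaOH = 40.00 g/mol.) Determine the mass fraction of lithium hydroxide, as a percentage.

62.55 %

n(HCl) = 0.02066 × 0.4611 = 9.526 × 10^-3 mol
Let x = n(LiOH), y = n(NaOH).
Titrant: 1x + 1y = 9.526 × 10^-3;  mass: 23.95x + 40.00y = 0.2685
Solving, x = 7.013 × 10^-3 mol, y = 2.514 × 10^-3 mol
mass of LiOH = 7.013 × 10^-3 × 23.95 = 0.1680 g
% LiOH = 0.1680 / 0.2685 × 100 = 62.55 %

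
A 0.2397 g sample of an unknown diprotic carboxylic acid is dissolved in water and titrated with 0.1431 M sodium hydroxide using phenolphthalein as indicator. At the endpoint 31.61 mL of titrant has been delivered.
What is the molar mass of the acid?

106.0 g/mol

n(NaOH) = 0.03161 L × 0.1431 mol/L = 4.523 × 10^-3 mol
From the 1:2 ratio, n(H2A) = 1/2 × 4.523 × 10^-3 = 2.262 × 10^-3 mol
M = m / n = 0.2397 g / 2.262 × 10^-3 mol = 106.0 g/mol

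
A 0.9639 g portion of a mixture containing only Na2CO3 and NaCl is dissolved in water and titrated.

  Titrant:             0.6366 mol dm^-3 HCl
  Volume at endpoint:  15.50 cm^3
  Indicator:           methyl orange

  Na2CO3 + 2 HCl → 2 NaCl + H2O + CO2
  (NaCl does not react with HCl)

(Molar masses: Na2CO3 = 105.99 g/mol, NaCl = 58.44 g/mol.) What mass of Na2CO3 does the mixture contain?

n(HCl) = 0.01550 × 0.6366 = 9.867 × 10^-3 mol
Let x = n(Na2CO3), y = n(NaCl).
Titrant: 2x = 9.867 × 10^-3;  mass: 105.99x + 58.44y = 0.9639
Solving, x = 4.934 × 10^-3 mol, y = 7.546 × 10^-3 mol
mass of Na2CO3 = 4.934 × 10^-3 × 105.99 = 0.5229 g

0.5229 g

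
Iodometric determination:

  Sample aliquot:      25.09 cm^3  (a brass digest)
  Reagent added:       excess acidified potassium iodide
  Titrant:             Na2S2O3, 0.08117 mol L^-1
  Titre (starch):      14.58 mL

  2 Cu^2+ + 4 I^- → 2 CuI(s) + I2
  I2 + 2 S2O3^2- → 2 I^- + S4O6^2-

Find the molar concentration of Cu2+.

0.04717 mol/L

n(S2O3^2-) = 0.01458 × 0.08117 = 1.183 × 10^-3 mol
n(I2) = n(S2O3^2-)/2 = 5.917 × 10^-4 mol
From the 2:1 ratio, n(Cu2+) in the aliquot = 2/1 × 5.917 × 10^-4 = 1.183 × 10^-3 mol
[Cu2+] = 1.183 × 10^-3 / 0.02509 = 0.04717 mol/L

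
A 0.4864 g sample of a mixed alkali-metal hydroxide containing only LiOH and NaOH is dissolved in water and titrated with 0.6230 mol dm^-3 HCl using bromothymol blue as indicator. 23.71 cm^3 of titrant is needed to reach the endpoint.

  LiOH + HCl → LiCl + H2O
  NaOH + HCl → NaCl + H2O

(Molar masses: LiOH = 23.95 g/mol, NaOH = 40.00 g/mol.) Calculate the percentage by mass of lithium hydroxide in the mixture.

n(HCl) = 0.02371 × 0.6230 = 0.01477 mol
Let x = n(LiOH), y = n(NaOH).
Titrant: 1x + 1y = 0.01477;  mass: 23.95x + 40.00y = 0.4864
Solving, x = 6.508 × 10^-3 mol, y = 8.263 × 10^-3 mol
mass of LiOH = 6.508 × 10^-3 × 23.95 = 0.1559 g
% LiOH = 0.1559 / 0.4864 × 100 = 32.04 %

32.04 %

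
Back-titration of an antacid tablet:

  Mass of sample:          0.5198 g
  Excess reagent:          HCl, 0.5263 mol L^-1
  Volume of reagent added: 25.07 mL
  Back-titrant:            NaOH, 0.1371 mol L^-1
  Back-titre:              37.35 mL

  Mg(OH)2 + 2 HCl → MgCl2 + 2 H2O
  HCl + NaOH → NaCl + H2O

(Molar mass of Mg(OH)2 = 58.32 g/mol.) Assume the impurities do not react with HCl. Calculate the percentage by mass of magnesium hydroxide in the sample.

45.29 %

n(HCl) added = 0.02507 × 0.5263 = 0.01319 mol
n(NaOH) used in back-titration = 0.03735 × 0.1371 = 5.121 × 10^-3 mol
n(HCl) left over = 5.121 × 10^-3 mol (1:1 ratio)
n(HCl) consumed by analyte = 0.01319 − 5.121 × 10^-3 = 8.074 × 10^-3 mol
From the 1:2 ratio, n(Mg(OH)2) = 1/2 × 8.074 × 10^-3 = 4.037 × 10^-3 mol
mass of Mg(OH)2 = 4.037 × 10^-3 × 58.32 = 0.2354 g
% Mg(OH)2 = 0.2354 / 0.5198 × 100 = 45.29 %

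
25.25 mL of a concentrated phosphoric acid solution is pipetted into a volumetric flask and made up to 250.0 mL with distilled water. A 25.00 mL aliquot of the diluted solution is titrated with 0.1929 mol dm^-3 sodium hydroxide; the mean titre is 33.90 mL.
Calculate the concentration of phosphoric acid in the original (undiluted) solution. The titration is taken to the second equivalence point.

1.295 mol/L

H3PO4 + 2 NaOH → Na2HPO4 + 2 H2O
n(NaOH) = 0.03390 × 0.1929 = 6.539 × 10^-3 mol
From the 1:2 ratio, n(H3PO4) in the aliquot = 1/2 × 6.539 × 10^-3 = 3.270 × 10^-3 mol
[H3PO4]_dilute = 3.270 × 10^-3 / 0.02500 = 0.1308 mol/L
Dilution factor = 250.0 / 25.25 = 9.901
[H3PO4]_stock = 0.1308 × 9.901 = 1.295 mol/L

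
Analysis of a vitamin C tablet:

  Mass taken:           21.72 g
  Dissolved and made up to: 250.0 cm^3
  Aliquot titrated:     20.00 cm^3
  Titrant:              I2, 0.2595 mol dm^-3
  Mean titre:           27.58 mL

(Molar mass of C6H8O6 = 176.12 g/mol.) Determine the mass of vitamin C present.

15.76 g

C6H8O6 + I2 → C6H6O6 + 2 HI
n(I2) per titration = 0.02758 × 0.2595 = 7.157 × 10^-3 mol
n(C6H8O6) in each aliquot = 7.157 × 10^-3 mol (1:1 ratio)
n(C6H8O6) in the whole flask = 7.157 × 10^-3 × 250.0/20.00 = 0.08946 mol
mass of C6H8O6 = 0.08946 × 176.12 = 15.76 g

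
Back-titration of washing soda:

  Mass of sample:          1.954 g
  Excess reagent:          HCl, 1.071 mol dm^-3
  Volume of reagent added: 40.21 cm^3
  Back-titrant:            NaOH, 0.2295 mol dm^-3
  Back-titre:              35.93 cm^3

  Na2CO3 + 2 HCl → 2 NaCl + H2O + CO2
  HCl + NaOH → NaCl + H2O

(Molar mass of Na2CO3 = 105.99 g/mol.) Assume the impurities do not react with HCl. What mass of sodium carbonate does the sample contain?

1.845 g

n(HCl) added = 0.04021 × 1.071 = 0.04306 mol
n(NaOH) used in back-titration = 0.03593 × 0.2295 = 8.246 × 10^-3 mol
n(HCl) left over = 8.246 × 10^-3 mol (1:1 ratio)
n(HCl) consumed by analyte = 0.04306 − 8.246 × 10^-3 = 0.03482 mol
From the 1:2 ratio, n(Na2CO3) = 1/2 × 0.03482 = 0.01741 mol
mass of Na2CO3 = 0.01741 × 105.99 = 1.845 g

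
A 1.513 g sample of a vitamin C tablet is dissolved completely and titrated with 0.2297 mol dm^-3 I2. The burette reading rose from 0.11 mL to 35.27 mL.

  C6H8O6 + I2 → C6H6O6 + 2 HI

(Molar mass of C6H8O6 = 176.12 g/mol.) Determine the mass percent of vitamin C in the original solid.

n(I2) = 0.03516 L × 0.2297 mol/L = 8.076 × 10^-3 mol
n(C6H8O6) = 8.076 × 10^-3 mol (1:1 ratio)
mass of C6H8O6 = 8.076 × 10^-3 × 176.12 g/mol = 1.422 g
% C6H8O6 = 1.422 / 1.513 × 100 = 94.01 %

94.01 %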